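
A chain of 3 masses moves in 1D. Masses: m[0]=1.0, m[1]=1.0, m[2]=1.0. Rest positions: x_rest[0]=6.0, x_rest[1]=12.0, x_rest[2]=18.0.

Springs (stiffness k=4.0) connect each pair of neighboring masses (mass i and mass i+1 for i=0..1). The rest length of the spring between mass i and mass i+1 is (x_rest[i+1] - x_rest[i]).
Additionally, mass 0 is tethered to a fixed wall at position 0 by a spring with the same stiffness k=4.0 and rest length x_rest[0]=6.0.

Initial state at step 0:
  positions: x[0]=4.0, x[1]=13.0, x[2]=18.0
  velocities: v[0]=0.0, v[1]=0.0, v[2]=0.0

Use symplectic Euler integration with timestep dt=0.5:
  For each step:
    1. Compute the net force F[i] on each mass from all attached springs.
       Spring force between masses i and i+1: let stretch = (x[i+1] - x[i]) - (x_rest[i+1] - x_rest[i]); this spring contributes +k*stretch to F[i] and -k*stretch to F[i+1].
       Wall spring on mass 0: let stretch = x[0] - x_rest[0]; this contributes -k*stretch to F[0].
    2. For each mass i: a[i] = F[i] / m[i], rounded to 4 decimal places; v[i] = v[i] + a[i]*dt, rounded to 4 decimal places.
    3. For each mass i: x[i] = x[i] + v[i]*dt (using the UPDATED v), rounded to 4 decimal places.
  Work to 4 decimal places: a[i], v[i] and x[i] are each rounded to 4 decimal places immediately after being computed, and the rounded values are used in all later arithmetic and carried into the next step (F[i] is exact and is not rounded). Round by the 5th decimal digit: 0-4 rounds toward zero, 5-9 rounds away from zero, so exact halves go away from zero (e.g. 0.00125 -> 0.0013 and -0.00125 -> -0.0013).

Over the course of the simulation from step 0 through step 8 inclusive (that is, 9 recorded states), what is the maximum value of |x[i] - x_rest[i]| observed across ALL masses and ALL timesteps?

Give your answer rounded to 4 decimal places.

Answer: 3.0000

Derivation:
Step 0: x=[4.0000 13.0000 18.0000] v=[0.0000 0.0000 0.0000]
Step 1: x=[9.0000 9.0000 19.0000] v=[10.0000 -8.0000 2.0000]
Step 2: x=[5.0000 15.0000 16.0000] v=[-8.0000 12.0000 -6.0000]
Step 3: x=[6.0000 12.0000 18.0000] v=[2.0000 -6.0000 4.0000]
Step 4: x=[7.0000 9.0000 20.0000] v=[2.0000 -6.0000 4.0000]
Step 5: x=[3.0000 15.0000 17.0000] v=[-8.0000 12.0000 -6.0000]
Step 6: x=[8.0000 11.0000 18.0000] v=[10.0000 -8.0000 2.0000]
Step 7: x=[8.0000 11.0000 18.0000] v=[0.0000 0.0000 0.0000]
Step 8: x=[3.0000 15.0000 17.0000] v=[-10.0000 8.0000 -2.0000]
Max displacement = 3.0000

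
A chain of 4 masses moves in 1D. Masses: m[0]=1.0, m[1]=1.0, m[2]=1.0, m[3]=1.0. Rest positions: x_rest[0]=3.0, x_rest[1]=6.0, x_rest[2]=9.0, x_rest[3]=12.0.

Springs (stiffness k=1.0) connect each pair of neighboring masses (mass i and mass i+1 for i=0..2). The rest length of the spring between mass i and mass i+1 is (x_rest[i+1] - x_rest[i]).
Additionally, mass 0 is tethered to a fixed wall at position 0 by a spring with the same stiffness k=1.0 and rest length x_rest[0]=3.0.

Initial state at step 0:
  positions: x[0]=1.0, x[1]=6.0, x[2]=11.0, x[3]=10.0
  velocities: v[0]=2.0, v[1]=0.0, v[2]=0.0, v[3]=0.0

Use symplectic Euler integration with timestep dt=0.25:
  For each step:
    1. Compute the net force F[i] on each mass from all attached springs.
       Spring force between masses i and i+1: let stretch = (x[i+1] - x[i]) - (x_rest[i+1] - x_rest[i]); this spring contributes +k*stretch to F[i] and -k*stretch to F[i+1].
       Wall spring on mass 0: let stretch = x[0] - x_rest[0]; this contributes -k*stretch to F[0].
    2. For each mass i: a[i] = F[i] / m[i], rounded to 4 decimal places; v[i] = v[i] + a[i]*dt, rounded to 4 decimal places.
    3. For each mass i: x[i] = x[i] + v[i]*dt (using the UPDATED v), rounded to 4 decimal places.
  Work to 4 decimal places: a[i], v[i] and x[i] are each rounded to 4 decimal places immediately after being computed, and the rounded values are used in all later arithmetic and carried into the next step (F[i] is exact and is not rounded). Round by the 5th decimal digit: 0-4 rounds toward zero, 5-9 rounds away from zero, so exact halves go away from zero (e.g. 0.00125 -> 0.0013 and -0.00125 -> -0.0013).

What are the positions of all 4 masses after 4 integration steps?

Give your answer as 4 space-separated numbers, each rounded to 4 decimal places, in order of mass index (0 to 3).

Step 0: x=[1.0000 6.0000 11.0000 10.0000] v=[2.0000 0.0000 0.0000 0.0000]
Step 1: x=[1.7500 6.0000 10.6250 10.2500] v=[3.0000 0.0000 -1.5000 1.0000]
Step 2: x=[2.6563 6.0235 9.9375 10.7110] v=[3.6250 0.0938 -2.7500 1.8438]
Step 3: x=[3.6070 6.0811 9.0537 11.3111] v=[3.8027 0.2305 -3.5351 2.4004]
Step 4: x=[4.4869 6.1699 8.1252 11.9576] v=[3.5195 0.3551 -3.7139 2.5861]

Answer: 4.4869 6.1699 8.1252 11.9576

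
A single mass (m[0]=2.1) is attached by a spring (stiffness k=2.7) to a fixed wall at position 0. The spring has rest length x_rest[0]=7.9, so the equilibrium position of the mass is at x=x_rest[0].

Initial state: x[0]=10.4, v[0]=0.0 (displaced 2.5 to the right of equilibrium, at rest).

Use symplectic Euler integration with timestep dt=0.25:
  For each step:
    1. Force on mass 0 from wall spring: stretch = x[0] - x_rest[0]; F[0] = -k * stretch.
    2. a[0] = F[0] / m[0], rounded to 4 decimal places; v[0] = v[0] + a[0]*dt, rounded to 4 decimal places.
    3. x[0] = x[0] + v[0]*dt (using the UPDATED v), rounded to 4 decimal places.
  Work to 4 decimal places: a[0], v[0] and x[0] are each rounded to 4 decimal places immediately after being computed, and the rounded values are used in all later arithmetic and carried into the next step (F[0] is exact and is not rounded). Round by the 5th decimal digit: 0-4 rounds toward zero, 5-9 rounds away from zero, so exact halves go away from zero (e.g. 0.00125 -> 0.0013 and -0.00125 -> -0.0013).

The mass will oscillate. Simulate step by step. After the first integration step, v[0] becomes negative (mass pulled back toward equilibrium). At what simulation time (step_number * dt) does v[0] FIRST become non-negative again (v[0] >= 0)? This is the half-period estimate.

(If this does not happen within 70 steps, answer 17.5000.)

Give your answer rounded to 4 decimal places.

Answer: 3.0000

Derivation:
Step 0: x=[10.4000] v=[0.0000]
Step 1: x=[10.1991] v=[-0.8036]
Step 2: x=[9.8135] v=[-1.5426]
Step 3: x=[9.2741] v=[-2.1577]
Step 4: x=[8.6243] v=[-2.5994]
Step 5: x=[7.9163] v=[-2.8322]
Step 6: x=[7.2069] v=[-2.8375]
Step 7: x=[6.5532] v=[-2.6147]
Step 8: x=[6.0078] v=[-2.1818]
Step 9: x=[5.6144] v=[-1.5736]
Step 10: x=[5.4047] v=[-0.8390]
Step 11: x=[5.3955] v=[-0.0370]
Step 12: x=[5.5875] v=[0.7680]
First v>=0 after going negative at step 12, time=3.0000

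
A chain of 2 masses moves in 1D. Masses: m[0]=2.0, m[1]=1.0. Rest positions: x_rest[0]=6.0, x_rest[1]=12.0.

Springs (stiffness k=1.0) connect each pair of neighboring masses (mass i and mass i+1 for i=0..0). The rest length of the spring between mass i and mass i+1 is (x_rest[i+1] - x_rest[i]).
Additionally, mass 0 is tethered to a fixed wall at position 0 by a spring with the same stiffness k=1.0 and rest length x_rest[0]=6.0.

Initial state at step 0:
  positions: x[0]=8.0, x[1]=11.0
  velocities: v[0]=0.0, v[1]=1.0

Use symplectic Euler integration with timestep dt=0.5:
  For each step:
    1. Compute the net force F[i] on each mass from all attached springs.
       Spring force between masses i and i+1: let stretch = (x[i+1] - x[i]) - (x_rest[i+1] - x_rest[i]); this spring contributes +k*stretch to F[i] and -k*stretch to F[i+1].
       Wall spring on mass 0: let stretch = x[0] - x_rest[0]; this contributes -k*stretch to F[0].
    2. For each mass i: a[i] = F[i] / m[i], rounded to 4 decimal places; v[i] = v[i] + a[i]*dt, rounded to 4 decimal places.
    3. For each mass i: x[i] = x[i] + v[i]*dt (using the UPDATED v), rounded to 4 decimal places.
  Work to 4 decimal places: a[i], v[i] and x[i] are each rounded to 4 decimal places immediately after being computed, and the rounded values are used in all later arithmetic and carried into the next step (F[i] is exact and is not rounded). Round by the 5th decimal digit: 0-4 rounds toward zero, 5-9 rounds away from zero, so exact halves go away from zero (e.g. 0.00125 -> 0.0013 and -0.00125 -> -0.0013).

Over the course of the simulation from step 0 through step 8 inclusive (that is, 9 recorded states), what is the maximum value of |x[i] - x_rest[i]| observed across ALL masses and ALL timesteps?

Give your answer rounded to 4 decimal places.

Step 0: x=[8.0000 11.0000] v=[0.0000 1.0000]
Step 1: x=[7.3750 12.2500] v=[-1.2500 2.5000]
Step 2: x=[6.4375 13.7813] v=[-1.8750 3.0625]
Step 3: x=[5.6133 14.9766] v=[-1.6484 2.3906]
Step 4: x=[5.2579 15.3311] v=[-0.7109 0.7090]
Step 5: x=[5.5044 14.6673] v=[0.4930 -1.3276]
Step 6: x=[6.2083 13.2128] v=[1.4077 -2.9091]
Step 7: x=[7.0117 11.5071] v=[1.6068 -3.4114]
Step 8: x=[7.5006 10.1776] v=[0.9777 -2.6591]
Max displacement = 3.3311

Answer: 3.3311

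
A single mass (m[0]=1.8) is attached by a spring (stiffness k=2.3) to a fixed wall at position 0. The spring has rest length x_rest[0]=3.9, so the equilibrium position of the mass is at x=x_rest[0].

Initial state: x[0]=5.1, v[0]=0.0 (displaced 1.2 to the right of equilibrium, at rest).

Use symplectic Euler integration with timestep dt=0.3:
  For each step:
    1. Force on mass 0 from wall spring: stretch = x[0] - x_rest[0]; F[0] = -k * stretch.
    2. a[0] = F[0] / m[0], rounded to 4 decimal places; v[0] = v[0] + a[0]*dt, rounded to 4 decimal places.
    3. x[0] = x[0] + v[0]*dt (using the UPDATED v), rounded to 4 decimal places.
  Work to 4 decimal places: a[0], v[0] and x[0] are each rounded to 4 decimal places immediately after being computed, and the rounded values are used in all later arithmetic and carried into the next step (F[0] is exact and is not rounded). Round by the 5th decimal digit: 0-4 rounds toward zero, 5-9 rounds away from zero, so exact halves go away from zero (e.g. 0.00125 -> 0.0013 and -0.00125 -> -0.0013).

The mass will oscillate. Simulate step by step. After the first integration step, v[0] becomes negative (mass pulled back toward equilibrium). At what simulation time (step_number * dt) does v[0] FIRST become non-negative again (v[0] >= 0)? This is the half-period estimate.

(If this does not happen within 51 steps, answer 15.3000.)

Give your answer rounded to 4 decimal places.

Step 0: x=[5.1000] v=[0.0000]
Step 1: x=[4.9620] v=[-0.4600]
Step 2: x=[4.7019] v=[-0.8671]
Step 3: x=[4.3496] v=[-1.1745]
Step 4: x=[3.9455] v=[-1.3469]
Step 5: x=[3.5362] v=[-1.3643]
Step 6: x=[3.1688] v=[-1.2248]
Step 7: x=[2.8855] v=[-0.9445]
Step 8: x=[2.7188] v=[-0.5556]
Step 9: x=[2.6880] v=[-0.1028]
Step 10: x=[2.7965] v=[0.3618]
First v>=0 after going negative at step 10, time=3.0000

Answer: 3.0000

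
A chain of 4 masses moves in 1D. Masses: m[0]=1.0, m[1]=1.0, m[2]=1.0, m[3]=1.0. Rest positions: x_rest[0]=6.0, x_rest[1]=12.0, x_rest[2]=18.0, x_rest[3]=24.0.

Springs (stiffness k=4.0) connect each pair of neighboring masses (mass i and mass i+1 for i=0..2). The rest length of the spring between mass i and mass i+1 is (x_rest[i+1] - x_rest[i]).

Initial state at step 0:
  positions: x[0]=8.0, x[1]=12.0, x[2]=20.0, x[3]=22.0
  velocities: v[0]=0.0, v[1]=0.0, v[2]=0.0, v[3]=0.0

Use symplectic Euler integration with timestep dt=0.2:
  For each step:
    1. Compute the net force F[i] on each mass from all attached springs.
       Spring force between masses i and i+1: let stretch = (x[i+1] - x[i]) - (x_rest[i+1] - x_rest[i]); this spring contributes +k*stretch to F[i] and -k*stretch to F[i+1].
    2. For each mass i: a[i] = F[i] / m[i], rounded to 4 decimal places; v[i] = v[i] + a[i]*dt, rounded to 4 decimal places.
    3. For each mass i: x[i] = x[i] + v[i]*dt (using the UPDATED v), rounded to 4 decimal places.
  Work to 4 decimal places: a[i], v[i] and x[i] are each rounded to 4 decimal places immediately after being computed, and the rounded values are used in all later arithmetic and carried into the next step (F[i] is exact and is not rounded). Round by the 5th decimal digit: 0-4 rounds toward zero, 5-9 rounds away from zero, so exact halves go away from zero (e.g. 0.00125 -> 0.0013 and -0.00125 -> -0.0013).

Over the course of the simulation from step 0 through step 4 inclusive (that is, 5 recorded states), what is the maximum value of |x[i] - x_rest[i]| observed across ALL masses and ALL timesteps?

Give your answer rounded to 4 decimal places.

Step 0: x=[8.0000 12.0000 20.0000 22.0000] v=[0.0000 0.0000 0.0000 0.0000]
Step 1: x=[7.6800 12.6400 19.0400 22.6400] v=[-1.6000 3.2000 -4.8000 3.2000]
Step 2: x=[7.1936 13.5104 17.6320 23.6640] v=[-2.4320 4.3520 -7.0400 5.1200]
Step 3: x=[6.7579 14.0296 16.5297 24.6829] v=[-2.1786 2.5958 -5.5117 5.0944]
Step 4: x=[6.5257 13.7853 16.3319 25.3573] v=[-1.1612 -1.2215 -0.9892 3.3718]
Max displacement = 2.0296

Answer: 2.0296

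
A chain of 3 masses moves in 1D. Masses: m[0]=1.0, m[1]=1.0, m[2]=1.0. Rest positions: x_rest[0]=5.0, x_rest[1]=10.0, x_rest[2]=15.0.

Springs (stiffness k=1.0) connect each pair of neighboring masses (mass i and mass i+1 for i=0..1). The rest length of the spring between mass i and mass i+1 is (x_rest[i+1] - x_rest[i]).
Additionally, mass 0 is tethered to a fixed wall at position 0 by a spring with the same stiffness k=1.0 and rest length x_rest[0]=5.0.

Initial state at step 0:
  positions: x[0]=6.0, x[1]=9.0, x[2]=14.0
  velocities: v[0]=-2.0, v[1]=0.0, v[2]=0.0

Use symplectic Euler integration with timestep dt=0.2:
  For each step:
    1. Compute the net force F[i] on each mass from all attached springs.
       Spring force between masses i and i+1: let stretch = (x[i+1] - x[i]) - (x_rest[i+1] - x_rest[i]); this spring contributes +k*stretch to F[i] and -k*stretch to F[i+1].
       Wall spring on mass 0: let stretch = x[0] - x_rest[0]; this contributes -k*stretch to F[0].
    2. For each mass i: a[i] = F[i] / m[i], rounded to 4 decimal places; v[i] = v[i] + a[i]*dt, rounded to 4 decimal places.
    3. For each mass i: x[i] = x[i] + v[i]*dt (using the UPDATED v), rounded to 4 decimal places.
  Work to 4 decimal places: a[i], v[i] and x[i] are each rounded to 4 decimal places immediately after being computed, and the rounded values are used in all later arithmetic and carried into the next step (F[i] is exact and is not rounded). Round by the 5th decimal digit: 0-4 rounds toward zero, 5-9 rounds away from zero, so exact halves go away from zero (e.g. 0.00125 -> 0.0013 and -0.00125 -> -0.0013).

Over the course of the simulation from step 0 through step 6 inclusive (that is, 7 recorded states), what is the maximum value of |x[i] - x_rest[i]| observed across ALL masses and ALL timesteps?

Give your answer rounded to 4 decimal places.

Step 0: x=[6.0000 9.0000 14.0000] v=[-2.0000 0.0000 0.0000]
Step 1: x=[5.4800 9.0800 14.0000] v=[-2.6000 0.4000 0.0000]
Step 2: x=[4.8848 9.2128 14.0032] v=[-2.9760 0.6640 0.0160]
Step 3: x=[4.2673 9.3641 14.0148] v=[-3.0874 0.7565 0.0579]
Step 4: x=[3.6830 9.4976 14.0404] v=[-2.9215 0.6673 0.1278]
Step 5: x=[3.1840 9.5802 14.0842] v=[-2.4952 0.4129 0.2192]
Step 6: x=[2.8134 9.5871 14.1479] v=[-1.8528 0.0345 0.3184]
Max displacement = 2.1866

Answer: 2.1866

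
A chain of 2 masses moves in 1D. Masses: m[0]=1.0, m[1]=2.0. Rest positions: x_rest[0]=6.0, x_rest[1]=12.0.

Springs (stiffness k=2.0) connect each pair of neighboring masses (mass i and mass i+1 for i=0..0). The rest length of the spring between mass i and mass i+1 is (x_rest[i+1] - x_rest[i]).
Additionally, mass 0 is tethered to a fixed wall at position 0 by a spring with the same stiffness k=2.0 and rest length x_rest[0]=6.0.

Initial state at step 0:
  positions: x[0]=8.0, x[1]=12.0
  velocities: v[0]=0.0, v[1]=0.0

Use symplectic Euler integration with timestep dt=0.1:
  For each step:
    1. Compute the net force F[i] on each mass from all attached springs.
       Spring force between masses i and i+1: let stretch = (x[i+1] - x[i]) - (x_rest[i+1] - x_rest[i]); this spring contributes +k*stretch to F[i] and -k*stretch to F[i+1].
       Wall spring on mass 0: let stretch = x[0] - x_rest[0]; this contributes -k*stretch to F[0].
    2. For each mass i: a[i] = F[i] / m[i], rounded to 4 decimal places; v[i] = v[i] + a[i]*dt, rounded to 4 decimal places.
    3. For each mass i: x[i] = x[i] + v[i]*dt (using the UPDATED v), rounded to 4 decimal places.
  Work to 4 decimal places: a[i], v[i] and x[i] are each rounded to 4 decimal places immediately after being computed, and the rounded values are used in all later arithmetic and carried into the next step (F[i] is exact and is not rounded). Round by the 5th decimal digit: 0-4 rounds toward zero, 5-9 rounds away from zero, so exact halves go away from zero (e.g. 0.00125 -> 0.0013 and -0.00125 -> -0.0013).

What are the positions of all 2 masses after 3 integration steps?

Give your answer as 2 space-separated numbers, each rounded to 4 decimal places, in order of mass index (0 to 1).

Answer: 7.5378 12.1151

Derivation:
Step 0: x=[8.0000 12.0000] v=[0.0000 0.0000]
Step 1: x=[7.9200 12.0200] v=[-0.8000 0.2000]
Step 2: x=[7.7636 12.0590] v=[-1.5640 0.3900]
Step 3: x=[7.5378 12.1151] v=[-2.2576 0.5605]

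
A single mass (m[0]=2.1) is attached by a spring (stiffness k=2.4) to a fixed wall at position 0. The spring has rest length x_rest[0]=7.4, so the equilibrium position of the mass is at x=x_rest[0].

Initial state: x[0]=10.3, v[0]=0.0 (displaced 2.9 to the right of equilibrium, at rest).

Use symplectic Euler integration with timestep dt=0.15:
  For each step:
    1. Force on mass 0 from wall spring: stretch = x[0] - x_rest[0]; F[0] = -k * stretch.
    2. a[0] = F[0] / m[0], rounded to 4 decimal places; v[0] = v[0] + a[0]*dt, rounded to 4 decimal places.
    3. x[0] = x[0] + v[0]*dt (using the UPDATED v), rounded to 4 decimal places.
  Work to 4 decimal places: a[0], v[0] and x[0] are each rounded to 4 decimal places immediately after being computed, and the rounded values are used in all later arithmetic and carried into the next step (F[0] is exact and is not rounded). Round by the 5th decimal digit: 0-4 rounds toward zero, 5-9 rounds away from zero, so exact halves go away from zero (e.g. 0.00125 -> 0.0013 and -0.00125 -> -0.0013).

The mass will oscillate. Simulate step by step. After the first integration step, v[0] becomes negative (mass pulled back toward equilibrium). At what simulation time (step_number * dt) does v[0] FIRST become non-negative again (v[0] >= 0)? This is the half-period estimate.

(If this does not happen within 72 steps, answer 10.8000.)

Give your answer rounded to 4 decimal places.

Answer: 3.0000

Derivation:
Step 0: x=[10.3000] v=[0.0000]
Step 1: x=[10.2254] v=[-0.4971]
Step 2: x=[10.0782] v=[-0.9815]
Step 3: x=[9.8621] v=[-1.4406]
Step 4: x=[9.5827] v=[-1.8627]
Step 5: x=[9.2472] v=[-2.2369]
Step 6: x=[8.8642] v=[-2.5536]
Step 7: x=[8.4435] v=[-2.8046]
Step 8: x=[7.9960] v=[-2.9835]
Step 9: x=[7.5331] v=[-3.0857]
Step 10: x=[7.0668] v=[-3.1085]
Step 11: x=[6.6091] v=[-3.0514]
Step 12: x=[6.1717] v=[-2.9158]
Step 13: x=[5.7659] v=[-2.7052]
Step 14: x=[5.4021] v=[-2.4251]
Step 15: x=[5.0897] v=[-2.0826]
Step 16: x=[4.8367] v=[-1.6866]
Step 17: x=[4.6496] v=[-1.2472]
Step 18: x=[4.5332] v=[-0.7757]
Step 19: x=[4.4906] v=[-0.2843]
Step 20: x=[4.5228] v=[0.2145]
First v>=0 after going negative at step 20, time=3.0000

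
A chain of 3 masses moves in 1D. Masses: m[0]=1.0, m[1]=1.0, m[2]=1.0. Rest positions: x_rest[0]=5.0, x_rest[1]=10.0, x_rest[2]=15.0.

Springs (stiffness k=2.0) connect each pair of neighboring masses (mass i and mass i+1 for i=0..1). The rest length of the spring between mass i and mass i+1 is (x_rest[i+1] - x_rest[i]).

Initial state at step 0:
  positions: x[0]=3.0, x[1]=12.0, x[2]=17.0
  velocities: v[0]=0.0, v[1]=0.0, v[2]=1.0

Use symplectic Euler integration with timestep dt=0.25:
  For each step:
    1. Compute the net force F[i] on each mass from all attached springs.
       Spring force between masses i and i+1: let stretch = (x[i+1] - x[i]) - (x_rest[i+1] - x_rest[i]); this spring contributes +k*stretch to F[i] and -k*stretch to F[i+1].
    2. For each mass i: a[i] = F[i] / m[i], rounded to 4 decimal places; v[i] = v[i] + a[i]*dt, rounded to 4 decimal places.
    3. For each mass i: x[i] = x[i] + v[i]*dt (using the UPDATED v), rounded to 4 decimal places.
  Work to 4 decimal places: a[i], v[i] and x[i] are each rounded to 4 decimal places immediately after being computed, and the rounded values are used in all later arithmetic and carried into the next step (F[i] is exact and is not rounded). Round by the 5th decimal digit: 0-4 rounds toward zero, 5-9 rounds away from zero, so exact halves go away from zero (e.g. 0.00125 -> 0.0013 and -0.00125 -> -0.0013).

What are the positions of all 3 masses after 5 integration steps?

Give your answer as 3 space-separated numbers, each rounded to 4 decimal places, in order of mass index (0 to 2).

Answer: 7.1680 9.7336 16.3485

Derivation:
Step 0: x=[3.0000 12.0000 17.0000] v=[0.0000 0.0000 1.0000]
Step 1: x=[3.5000 11.5000 17.2500] v=[2.0000 -2.0000 1.0000]
Step 2: x=[4.3750 10.7188 17.4063] v=[3.5000 -3.1250 0.6250]
Step 3: x=[5.4180 9.9805 17.3516] v=[4.1719 -2.9532 -0.2188]
Step 4: x=[6.4063 9.5933 17.0005] v=[3.9532 -1.5489 -1.4044]
Step 5: x=[7.1680 9.7336 16.3485] v=[3.0467 0.5612 -2.6080]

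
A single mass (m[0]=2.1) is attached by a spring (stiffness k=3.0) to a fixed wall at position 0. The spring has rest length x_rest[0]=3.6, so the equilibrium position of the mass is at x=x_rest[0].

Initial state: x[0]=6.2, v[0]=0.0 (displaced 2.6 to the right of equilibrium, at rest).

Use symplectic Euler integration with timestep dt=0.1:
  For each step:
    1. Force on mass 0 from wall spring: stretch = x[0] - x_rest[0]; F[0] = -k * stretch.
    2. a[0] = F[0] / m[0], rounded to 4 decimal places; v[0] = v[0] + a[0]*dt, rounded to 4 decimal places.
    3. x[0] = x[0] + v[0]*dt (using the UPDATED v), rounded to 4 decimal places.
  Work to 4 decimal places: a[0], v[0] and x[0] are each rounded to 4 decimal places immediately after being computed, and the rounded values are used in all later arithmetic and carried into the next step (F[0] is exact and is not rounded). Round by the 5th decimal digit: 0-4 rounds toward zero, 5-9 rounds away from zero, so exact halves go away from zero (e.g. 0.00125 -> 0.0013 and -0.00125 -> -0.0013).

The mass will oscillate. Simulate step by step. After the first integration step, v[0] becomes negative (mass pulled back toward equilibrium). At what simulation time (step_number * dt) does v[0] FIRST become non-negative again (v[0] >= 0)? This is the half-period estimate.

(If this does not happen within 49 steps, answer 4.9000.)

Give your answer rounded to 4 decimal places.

Answer: 2.7000

Derivation:
Step 0: x=[6.2000] v=[0.0000]
Step 1: x=[6.1629] v=[-0.3714]
Step 2: x=[6.0892] v=[-0.7375]
Step 3: x=[5.9799] v=[-1.0931]
Step 4: x=[5.8366] v=[-1.4331]
Step 5: x=[5.6613] v=[-1.7526]
Step 6: x=[5.4566] v=[-2.0471]
Step 7: x=[5.2254] v=[-2.3123]
Step 8: x=[4.9710] v=[-2.5445]
Step 9: x=[4.6970] v=[-2.7404]
Step 10: x=[4.4073] v=[-2.8971]
Step 11: x=[4.1061] v=[-3.0124]
Step 12: x=[3.7976] v=[-3.0847]
Step 13: x=[3.4863] v=[-3.1129]
Step 14: x=[3.1766] v=[-3.0967]
Step 15: x=[2.8730] v=[-3.0362]
Step 16: x=[2.5798] v=[-2.9323]
Step 17: x=[2.3011] v=[-2.7866]
Step 18: x=[2.0410] v=[-2.6010]
Step 19: x=[1.8032] v=[-2.3783]
Step 20: x=[1.5910] v=[-2.1216]
Step 21: x=[1.4075] v=[-1.8346]
Step 22: x=[1.2554] v=[-1.5214]
Step 23: x=[1.1368] v=[-1.1865]
Step 24: x=[1.0533] v=[-0.8346]
Step 25: x=[1.0062] v=[-0.4708]
Step 26: x=[0.9962] v=[-0.1003]
Step 27: x=[1.0234] v=[0.2717]
First v>=0 after going negative at step 27, time=2.7000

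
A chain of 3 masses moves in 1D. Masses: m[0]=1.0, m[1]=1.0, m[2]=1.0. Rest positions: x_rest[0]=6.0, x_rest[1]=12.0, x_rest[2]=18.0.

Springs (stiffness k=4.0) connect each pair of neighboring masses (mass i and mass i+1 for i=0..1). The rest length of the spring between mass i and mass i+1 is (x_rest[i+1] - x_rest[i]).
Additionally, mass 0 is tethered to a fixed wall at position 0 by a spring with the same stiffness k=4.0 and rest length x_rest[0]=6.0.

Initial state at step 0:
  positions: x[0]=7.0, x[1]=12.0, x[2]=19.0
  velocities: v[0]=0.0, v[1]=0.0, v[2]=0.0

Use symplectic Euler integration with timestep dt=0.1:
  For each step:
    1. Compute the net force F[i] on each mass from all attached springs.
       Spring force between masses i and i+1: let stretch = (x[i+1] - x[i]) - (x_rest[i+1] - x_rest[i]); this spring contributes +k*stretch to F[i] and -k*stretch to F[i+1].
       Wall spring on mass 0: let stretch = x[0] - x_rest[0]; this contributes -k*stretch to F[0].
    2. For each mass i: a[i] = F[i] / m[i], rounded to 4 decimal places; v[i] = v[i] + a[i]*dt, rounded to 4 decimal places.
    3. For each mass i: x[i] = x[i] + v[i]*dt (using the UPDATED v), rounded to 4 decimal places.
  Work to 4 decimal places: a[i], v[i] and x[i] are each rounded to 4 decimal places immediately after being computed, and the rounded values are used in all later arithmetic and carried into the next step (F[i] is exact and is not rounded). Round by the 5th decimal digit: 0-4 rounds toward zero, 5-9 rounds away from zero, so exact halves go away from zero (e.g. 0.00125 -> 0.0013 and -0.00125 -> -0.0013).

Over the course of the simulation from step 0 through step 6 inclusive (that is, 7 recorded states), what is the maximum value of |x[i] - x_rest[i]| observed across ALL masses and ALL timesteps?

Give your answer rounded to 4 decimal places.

Step 0: x=[7.0000 12.0000 19.0000] v=[0.0000 0.0000 0.0000]
Step 1: x=[6.9200 12.0800 18.9600] v=[-0.8000 0.8000 -0.4000]
Step 2: x=[6.7696 12.2288 18.8848] v=[-1.5040 1.4880 -0.7520]
Step 3: x=[6.5668 12.4255 18.7834] v=[-2.0282 1.9667 -1.0144]
Step 4: x=[6.3357 12.6421 18.6676] v=[-2.3114 2.1664 -1.1576]
Step 5: x=[6.1034 12.8475 18.5508] v=[-2.3231 2.0540 -1.1678]
Step 6: x=[5.8967 13.0113 18.4459] v=[-2.0668 1.6377 -1.0491]
Max displacement = 1.0113

Answer: 1.0113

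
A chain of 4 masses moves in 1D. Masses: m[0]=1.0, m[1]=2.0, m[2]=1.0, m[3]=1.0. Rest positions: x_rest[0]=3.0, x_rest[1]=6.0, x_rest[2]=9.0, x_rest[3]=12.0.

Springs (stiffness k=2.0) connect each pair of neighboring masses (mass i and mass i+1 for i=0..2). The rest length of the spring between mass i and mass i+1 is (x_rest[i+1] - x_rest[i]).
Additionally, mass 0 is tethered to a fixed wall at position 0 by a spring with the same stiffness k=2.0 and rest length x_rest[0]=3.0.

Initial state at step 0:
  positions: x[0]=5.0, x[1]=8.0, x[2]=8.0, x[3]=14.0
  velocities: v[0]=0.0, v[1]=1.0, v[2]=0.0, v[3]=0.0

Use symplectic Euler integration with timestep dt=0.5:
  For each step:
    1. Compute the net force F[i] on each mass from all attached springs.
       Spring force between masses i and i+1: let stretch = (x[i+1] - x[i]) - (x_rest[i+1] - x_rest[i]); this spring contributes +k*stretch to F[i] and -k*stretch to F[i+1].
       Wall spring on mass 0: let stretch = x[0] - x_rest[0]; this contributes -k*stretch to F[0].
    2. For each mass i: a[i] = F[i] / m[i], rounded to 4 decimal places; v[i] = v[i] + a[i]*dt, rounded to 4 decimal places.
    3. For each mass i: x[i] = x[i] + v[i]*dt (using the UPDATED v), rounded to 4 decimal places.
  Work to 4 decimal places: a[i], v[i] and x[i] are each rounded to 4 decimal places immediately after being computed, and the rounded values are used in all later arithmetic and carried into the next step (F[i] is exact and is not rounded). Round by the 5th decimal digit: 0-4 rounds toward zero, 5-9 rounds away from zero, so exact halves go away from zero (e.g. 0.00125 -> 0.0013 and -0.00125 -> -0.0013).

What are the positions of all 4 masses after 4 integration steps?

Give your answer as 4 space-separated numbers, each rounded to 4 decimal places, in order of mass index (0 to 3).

Answer: 3.3438 7.1563 8.8125 15.3750

Derivation:
Step 0: x=[5.0000 8.0000 8.0000 14.0000] v=[0.0000 1.0000 0.0000 0.0000]
Step 1: x=[4.0000 7.7500 11.0000 12.5000] v=[-2.0000 -0.5000 6.0000 -3.0000]
Step 2: x=[2.8750 7.3750 13.1250 11.7500] v=[-2.2500 -0.7500 4.2500 -1.5000]
Step 3: x=[2.5625 7.3125 11.6875 13.1875] v=[-0.6250 -0.1250 -2.8750 2.8750]
Step 4: x=[3.3438 7.1563 8.8125 15.3750] v=[1.5625 -0.3125 -5.7500 4.3750]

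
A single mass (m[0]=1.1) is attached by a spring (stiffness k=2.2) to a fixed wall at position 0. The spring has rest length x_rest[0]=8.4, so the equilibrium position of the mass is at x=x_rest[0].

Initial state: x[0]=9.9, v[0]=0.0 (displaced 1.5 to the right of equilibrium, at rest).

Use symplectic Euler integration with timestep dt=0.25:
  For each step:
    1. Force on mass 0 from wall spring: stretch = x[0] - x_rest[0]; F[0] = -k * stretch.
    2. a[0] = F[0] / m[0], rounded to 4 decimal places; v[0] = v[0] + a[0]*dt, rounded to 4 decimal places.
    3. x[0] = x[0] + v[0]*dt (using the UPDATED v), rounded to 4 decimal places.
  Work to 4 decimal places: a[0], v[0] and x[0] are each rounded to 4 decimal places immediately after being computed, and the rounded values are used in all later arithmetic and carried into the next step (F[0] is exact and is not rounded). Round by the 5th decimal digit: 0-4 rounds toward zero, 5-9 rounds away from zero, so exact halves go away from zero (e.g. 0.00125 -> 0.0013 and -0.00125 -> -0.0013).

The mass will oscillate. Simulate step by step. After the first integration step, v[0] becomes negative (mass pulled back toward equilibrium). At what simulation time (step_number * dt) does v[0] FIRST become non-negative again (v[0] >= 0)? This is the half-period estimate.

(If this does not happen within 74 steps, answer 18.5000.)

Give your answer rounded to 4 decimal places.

Step 0: x=[9.9000] v=[0.0000]
Step 1: x=[9.7125] v=[-0.7500]
Step 2: x=[9.3609] v=[-1.4063]
Step 3: x=[8.8892] v=[-1.8868]
Step 4: x=[8.3564] v=[-2.1314]
Step 5: x=[7.8290] v=[-2.1096]
Step 6: x=[7.3730] v=[-1.8241]
Step 7: x=[7.0454] v=[-1.3106]
Step 8: x=[6.8871] v=[-0.6333]
Step 9: x=[6.9179] v=[0.1232]
First v>=0 after going negative at step 9, time=2.2500

Answer: 2.2500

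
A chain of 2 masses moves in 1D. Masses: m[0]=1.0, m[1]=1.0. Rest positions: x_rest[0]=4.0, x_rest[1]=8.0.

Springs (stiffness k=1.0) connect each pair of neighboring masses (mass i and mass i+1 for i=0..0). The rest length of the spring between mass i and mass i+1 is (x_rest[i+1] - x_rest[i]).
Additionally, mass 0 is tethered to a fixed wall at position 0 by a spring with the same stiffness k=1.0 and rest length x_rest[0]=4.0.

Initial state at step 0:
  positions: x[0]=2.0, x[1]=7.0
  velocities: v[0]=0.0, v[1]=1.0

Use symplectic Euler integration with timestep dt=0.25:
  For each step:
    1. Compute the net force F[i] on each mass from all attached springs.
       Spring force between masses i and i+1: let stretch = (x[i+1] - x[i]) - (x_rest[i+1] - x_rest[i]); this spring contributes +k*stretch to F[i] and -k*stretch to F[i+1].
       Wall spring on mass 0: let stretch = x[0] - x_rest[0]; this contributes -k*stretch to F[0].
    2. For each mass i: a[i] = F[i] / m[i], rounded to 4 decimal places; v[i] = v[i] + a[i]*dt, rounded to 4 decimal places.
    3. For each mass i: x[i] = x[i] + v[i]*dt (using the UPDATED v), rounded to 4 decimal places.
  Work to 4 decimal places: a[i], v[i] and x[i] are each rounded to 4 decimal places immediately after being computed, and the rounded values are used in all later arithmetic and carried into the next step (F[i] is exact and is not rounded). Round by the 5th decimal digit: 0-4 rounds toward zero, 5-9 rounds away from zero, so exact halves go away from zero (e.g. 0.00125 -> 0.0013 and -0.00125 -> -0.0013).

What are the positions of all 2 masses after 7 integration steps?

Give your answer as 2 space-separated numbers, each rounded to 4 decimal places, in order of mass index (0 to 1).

Step 0: x=[2.0000 7.0000] v=[0.0000 1.0000]
Step 1: x=[2.1875 7.1875] v=[0.7500 0.7500]
Step 2: x=[2.5508 7.3125] v=[1.4531 0.5000]
Step 3: x=[3.0523 7.3899] v=[2.0058 0.3096]
Step 4: x=[3.6341 7.4462] v=[2.3271 0.2252]
Step 5: x=[4.2270 7.5143] v=[2.3716 0.2722]
Step 6: x=[4.7612 7.6269] v=[2.1367 0.4504]
Step 7: x=[5.1769 7.8104] v=[1.6628 0.7340]

Answer: 5.1769 7.8104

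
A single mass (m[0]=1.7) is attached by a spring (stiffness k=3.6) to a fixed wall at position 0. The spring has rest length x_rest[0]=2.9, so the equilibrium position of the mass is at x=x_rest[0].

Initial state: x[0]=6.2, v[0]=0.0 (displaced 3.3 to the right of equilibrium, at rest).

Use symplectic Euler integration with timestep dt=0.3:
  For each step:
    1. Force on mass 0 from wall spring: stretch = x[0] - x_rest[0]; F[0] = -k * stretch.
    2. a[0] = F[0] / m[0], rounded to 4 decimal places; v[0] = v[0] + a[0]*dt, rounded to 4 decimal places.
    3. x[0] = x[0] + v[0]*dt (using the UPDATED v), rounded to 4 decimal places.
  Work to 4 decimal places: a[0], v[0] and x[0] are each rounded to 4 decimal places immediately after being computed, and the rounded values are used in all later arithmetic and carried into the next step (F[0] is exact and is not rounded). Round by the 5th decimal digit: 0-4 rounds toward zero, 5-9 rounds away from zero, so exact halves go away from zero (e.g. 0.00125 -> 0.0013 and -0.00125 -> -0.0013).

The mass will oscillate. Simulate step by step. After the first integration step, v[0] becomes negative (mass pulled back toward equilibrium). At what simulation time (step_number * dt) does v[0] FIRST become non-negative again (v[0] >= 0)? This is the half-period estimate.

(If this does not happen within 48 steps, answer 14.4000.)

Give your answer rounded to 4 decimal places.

Step 0: x=[6.2000] v=[0.0000]
Step 1: x=[5.5711] v=[-2.0965]
Step 2: x=[4.4331] v=[-3.7934]
Step 3: x=[3.0029] v=[-4.7674]
Step 4: x=[1.5531] v=[-4.8328]
Step 5: x=[0.3600] v=[-3.9771]
Step 6: x=[-0.3491] v=[-2.3635]
Step 7: x=[-0.4389] v=[-0.2994]
Step 8: x=[0.1076] v=[1.8218]
First v>=0 after going negative at step 8, time=2.4000

Answer: 2.4000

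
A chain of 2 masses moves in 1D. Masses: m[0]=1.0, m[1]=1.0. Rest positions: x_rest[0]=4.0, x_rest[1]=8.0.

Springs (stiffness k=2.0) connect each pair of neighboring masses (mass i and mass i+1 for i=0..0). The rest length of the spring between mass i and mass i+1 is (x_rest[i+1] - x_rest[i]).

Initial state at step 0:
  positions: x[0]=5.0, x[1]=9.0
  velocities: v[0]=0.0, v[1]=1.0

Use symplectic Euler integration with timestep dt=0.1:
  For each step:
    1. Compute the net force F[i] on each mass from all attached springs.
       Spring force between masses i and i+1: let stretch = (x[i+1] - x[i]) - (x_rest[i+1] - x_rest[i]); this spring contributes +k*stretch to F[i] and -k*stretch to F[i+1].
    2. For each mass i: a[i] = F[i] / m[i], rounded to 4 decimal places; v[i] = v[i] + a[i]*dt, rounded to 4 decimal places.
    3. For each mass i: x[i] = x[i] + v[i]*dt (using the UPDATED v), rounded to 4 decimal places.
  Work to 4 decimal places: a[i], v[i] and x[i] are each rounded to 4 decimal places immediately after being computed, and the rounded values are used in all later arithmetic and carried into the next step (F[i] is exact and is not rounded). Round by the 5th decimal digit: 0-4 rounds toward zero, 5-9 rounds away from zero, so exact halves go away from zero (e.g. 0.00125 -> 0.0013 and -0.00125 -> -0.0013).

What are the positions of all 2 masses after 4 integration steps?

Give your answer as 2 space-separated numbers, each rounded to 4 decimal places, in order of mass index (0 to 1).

Step 0: x=[5.0000 9.0000] v=[0.0000 1.0000]
Step 1: x=[5.0000 9.1000] v=[0.0000 1.0000]
Step 2: x=[5.0020 9.1980] v=[0.0200 0.9800]
Step 3: x=[5.0079 9.2921] v=[0.0592 0.9408]
Step 4: x=[5.0195 9.3805] v=[0.1160 0.8840]

Answer: 5.0195 9.3805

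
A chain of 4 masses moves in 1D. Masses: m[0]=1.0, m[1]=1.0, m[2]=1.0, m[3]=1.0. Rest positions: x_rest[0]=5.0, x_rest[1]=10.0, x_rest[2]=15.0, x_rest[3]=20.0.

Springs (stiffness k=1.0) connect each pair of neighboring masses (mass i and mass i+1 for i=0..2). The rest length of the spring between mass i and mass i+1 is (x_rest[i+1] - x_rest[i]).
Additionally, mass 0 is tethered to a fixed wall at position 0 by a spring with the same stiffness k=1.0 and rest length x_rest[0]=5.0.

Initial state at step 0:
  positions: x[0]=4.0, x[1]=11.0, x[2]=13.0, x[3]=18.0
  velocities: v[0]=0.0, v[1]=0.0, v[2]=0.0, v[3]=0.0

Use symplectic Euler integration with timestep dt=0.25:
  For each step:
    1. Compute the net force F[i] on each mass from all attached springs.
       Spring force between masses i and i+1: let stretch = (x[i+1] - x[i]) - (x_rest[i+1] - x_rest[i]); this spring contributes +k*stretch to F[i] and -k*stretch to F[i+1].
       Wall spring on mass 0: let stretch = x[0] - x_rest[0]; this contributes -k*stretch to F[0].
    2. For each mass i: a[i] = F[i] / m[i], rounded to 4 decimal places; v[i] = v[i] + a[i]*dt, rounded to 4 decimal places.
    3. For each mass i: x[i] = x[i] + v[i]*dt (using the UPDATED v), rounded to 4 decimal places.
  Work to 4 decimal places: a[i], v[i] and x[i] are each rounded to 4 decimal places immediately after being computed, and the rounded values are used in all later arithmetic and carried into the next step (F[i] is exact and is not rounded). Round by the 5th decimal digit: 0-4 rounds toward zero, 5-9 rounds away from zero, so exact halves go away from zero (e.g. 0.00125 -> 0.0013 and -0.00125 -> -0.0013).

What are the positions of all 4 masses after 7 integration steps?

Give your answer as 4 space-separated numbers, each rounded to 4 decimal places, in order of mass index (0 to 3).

Step 0: x=[4.0000 11.0000 13.0000 18.0000] v=[0.0000 0.0000 0.0000 0.0000]
Step 1: x=[4.1875 10.6875 13.1875 18.0000] v=[0.7500 -1.2500 0.7500 0.0000]
Step 2: x=[4.5195 10.1250 13.5195 18.0117] v=[1.3281 -2.2500 1.3281 0.0469]
Step 3: x=[4.9194 9.4243 13.9201 18.0552] v=[1.5996 -2.8028 1.6025 0.1739]
Step 4: x=[5.2934 8.7230 14.2982 18.1527] v=[1.4960 -2.8051 1.5123 0.3901]
Step 5: x=[5.5509 8.1558 14.5687 18.3218] v=[1.0301 -2.2687 1.0821 0.6765]
Step 6: x=[5.6243 7.8266 14.6730 18.5689] v=[0.2936 -1.3167 0.4172 0.9882]
Step 7: x=[5.4838 7.7877 14.5929 18.8850] v=[-0.5619 -0.1557 -0.3204 1.2642]

Answer: 5.4838 7.7877 14.5929 18.8850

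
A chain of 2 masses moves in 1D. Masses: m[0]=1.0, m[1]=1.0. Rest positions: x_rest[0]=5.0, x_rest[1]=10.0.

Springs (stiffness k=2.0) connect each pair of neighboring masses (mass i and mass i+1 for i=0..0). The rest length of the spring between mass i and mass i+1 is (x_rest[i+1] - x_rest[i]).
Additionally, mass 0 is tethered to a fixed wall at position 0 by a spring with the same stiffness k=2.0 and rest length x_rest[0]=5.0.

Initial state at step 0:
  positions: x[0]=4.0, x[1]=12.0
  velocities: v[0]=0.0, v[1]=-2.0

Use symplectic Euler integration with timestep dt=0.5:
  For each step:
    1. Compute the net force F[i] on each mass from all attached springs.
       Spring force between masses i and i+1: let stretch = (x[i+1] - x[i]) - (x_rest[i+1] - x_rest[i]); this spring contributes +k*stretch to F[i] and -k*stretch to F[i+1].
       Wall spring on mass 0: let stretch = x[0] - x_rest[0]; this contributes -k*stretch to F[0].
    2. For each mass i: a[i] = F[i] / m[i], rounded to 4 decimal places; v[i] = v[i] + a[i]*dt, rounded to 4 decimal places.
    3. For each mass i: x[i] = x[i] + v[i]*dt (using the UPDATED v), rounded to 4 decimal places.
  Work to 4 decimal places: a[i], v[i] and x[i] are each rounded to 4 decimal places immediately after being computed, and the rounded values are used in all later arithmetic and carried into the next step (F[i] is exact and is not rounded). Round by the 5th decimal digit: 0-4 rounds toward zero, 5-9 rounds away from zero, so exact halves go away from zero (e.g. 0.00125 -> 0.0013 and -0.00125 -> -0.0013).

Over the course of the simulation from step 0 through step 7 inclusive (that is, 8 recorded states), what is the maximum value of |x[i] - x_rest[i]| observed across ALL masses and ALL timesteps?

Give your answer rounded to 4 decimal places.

Answer: 3.2187

Derivation:
Step 0: x=[4.0000 12.0000] v=[0.0000 -2.0000]
Step 1: x=[6.0000 9.5000] v=[4.0000 -5.0000]
Step 2: x=[6.7500 7.7500] v=[1.5000 -3.5000]
Step 3: x=[4.6250 8.0000] v=[-4.2500 0.5000]
Step 4: x=[1.8750 9.0625] v=[-5.5000 2.1250]
Step 5: x=[1.7813 9.0313] v=[-0.1875 -0.0625]
Step 6: x=[4.4219 7.8751] v=[5.2812 -2.3125]
Step 7: x=[6.5782 7.4923] v=[4.3125 -0.7657]
Max displacement = 3.2187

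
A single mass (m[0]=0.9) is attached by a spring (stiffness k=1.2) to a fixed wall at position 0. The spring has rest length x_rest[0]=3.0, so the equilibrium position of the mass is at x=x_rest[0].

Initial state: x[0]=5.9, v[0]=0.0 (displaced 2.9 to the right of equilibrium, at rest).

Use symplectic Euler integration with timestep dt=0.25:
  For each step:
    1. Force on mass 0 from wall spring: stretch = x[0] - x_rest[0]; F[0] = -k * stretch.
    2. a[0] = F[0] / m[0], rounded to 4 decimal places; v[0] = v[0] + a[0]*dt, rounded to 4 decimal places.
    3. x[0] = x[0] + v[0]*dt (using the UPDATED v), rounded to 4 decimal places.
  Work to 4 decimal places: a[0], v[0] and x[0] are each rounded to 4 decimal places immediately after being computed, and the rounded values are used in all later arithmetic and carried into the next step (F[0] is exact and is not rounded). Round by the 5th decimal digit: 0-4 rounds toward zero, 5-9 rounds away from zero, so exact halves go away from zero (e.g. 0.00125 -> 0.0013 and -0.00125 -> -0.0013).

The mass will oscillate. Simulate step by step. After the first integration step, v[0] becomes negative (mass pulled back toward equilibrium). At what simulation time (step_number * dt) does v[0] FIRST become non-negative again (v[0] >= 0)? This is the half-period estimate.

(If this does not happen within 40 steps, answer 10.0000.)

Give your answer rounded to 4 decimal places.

Answer: 2.7500

Derivation:
Step 0: x=[5.9000] v=[0.0000]
Step 1: x=[5.6583] v=[-0.9667]
Step 2: x=[5.1951] v=[-1.8528]
Step 3: x=[4.5490] v=[-2.5845]
Step 4: x=[3.7738] v=[-3.1008]
Step 5: x=[2.9341] v=[-3.3587]
Step 6: x=[2.0999] v=[-3.3367]
Step 7: x=[1.3407] v=[-3.0367]
Step 8: x=[0.7198] v=[-2.4836]
Step 9: x=[0.2889] v=[-1.7235]
Step 10: x=[0.0840] v=[-0.8198]
Step 11: x=[0.1221] v=[0.1522]
First v>=0 after going negative at step 11, time=2.7500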